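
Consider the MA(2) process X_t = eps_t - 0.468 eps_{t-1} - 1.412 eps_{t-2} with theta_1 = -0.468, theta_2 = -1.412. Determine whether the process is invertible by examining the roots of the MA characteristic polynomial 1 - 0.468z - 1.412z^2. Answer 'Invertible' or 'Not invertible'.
\text{Not invertible}

The MA(q) characteristic polynomial is P(z) = 1 - 0.468z - 1.412z^2.
Invertibility requires all roots to lie outside the unit circle, i.e. |z| > 1 for every root.
Set 1 + (-0.468) z + (-1.412) z^2 = 0, i.e. a z^2 + b z + c = 0 with a = -1.412, b = -0.468, c = 1.
Discriminant D = b^2 - 4ac = (-0.468)^2 - 4*(-1.412)*1 = 0.219024 - (-5.648) = 5.867024.
D >= 0, so the roots are real: z = (-b +/- sqrt(D)) / (2a) = (0.468 +/- 2.422194) / (-2.824).
  z_1 = (0.468 + 2.422194) / (-2.824) = -1.0234,   |z_1| = 1.0234.
  z_2 = (0.468 - 2.422194) / (-2.824) = 0.692,   |z_2| = 0.692.
Moduli of all roots: 1.0234, 0.6920.
All moduli strictly greater than 1? No.
Verdict: Not invertible.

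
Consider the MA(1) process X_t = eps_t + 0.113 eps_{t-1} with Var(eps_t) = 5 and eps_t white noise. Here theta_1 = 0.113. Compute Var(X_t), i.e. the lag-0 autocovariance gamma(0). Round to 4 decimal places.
\gamma(0) = 5.0638

For an MA(q) process X_t = eps_t + sum_i theta_i eps_{t-i} with
Var(eps_t) = sigma^2, the variance is
  gamma(0) = sigma^2 * (1 + sum_i theta_i^2).
  sum_i theta_i^2 = (0.113)^2 = 0.012769.
  gamma(0) = 5 * (1 + 0.012769) = 5 * 1.012769 = 5.063845, which rounds to 5.0638.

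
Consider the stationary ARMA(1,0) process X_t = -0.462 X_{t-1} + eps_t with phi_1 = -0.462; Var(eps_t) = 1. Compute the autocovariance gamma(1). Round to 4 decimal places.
\gamma(1) = -0.5874

Multiply the model equation by X_{t-k} and take expectations. With theta_0 = psi_0 = 1 and psi_j the MA(infinity) weights, this gives
  gamma(k) - sum_i phi_i gamma(k-i) = c_k,
  c_k = sigma^2 * sum_{j=k..q} theta_j psi_{j-k}   (c_k = 0 for k > q),
using gamma(-m) = gamma(m).
Pure AR (q = 0): c_0 = sigma^2 = 1, c_k = 0 for k >= 1.
Equations for k = 0 and k = 1 (AR order 1):
  gamma(0) = phi_1 gamma(1) + c_0
  gamma(1) = phi_1 gamma(0) + c_1
Substituting the second into the first: gamma(0) (1 - phi_1^2) = c_0 + phi_1 c_1, so
  gamma(0) = c_0 / (1 - phi_1^2) = 1 / (1 - (-0.462)^2) = 1 / 0.786556 = 1.271365.
  gamma(1) = phi_1 gamma(0) = (-0.462)(1.271365) = -0.587371.
Therefore gamma(1) = -0.5874 (to 4 decimal places).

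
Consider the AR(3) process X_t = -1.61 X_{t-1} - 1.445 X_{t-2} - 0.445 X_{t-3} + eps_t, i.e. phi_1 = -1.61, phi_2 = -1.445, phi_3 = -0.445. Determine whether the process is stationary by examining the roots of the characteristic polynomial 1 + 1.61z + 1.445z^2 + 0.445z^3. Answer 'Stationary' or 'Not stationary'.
\text{Stationary}

The AR(p) characteristic polynomial is P(z) = 1 + 1.61z + 1.445z^2 + 0.445z^3.
Stationarity requires all roots to lie outside the unit circle, i.e. |z| > 1 for every root.
Degree 3: look for a simple real root z0 first, then factor out (1 - z/z0) and solve the remaining quadratic.
Testing z0 = -2: P(-2) = 1 + (1.61)(-2) + (1.445)(-2)^2 + (0.445)(-2)^3
  = 1 + (-3.22) + (5.78) + (-3.56) = 0.  So z_0 = -2 is a root, |z_0| = 2.
Divide out the factor (1 + 0.5 z) = (1 - z/z0) (since 1/z0 = -0.5):
  P(z) = (1 + 0.5 z)(1 + (1.11) z + (0.89) z^2)
  [check: z-coef 1.11 - (-0.5) = 1.61; z^2-coef 0.89 - (-0.5)(1.11) = 1.445; z^3-coef -(-0.5)(0.89) = 0.445.]
Remaining roots from the quadratic factor 1 + (1.11) z + (0.89) z^2:
  Set 1 + (1.11) z + (0.89) z^2 = 0, i.e. a z^2 + b z + c = 0 with a = 0.89, b = 1.11, c = 1.
  Discriminant D = b^2 - 4ac = (1.11)^2 - 4*(0.89)*1 = 1.2321 - (3.56) = -2.3279.
  D < 0, so the roots are the complex-conjugate pair z = (-b +/- i sqrt(-D)) / (2a) = -0.6236 +/- 0.8572i.
  For a conjugate pair |z|^2 = z * conj(z) = (product of roots) = c/a = 1/(0.89) = 1.123596, so |z| = sqrt(1.123596) = 1.06 for both roots.
Moduli of all roots: 2.0000, 1.0600, 1.0600.
All moduli strictly greater than 1? Yes.
Verdict: Stationary.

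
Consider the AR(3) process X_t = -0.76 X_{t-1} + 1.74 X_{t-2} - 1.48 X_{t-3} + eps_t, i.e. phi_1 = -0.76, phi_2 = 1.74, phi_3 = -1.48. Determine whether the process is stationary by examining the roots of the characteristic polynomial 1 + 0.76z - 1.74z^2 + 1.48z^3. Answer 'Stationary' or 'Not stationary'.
\text{Not stationary}

The AR(p) characteristic polynomial is P(z) = 1 + 0.76z - 1.74z^2 + 1.48z^3.
Stationarity requires all roots to lie outside the unit circle, i.e. |z| > 1 for every root.
Degree 3: look for a simple real root z0 first, then factor out (1 - z/z0) and solve the remaining quadratic.
Testing z0 = -0.5: P(-0.5) = 1 + (0.76)(-0.5) + (-1.74)(-0.5)^2 + (1.48)(-0.5)^3
  = 1 + (-0.38) + (-0.435) + (-0.185) = 0.  So z_0 = -0.5 is a root, |z_0| = 0.5.
Divide out the factor (1 + 2 z) = (1 - z/z0) (since 1/z0 = -2):
  P(z) = (1 + 2 z)(1 + (-1.24) z + (0.74) z^2)
  [check: z-coef -1.24 - (-2) = 0.76; z^2-coef 0.74 - (-2)(-1.24) = -1.74; z^3-coef -(-2)(0.74) = 1.48.]
Remaining roots from the quadratic factor 1 + (-1.24) z + (0.74) z^2:
  Set 1 + (-1.24) z + (0.74) z^2 = 0, i.e. a z^2 + b z + c = 0 with a = 0.74, b = -1.24, c = 1.
  Discriminant D = b^2 - 4ac = (-1.24)^2 - 4*(0.74)*1 = 1.5376 - (2.96) = -1.4224.
  D < 0, so the roots are the complex-conjugate pair z = (-b +/- i sqrt(-D)) / (2a) = 0.8378 +/- 0.8058i.
  For a conjugate pair |z|^2 = z * conj(z) = (product of roots) = c/a = 1/(0.74) = 1.351351, so |z| = sqrt(1.351351) = 1.1625 for both roots.
Moduli of all roots: 0.5000, 1.1625, 1.1625.
All moduli strictly greater than 1? No.
Verdict: Not stationary.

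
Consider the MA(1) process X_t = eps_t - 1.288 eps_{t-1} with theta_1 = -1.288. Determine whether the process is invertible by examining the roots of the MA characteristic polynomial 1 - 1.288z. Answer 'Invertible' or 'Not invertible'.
\text{Not invertible}

The MA(q) characteristic polynomial is P(z) = 1 - 1.288z.
Invertibility requires all roots to lie outside the unit circle, i.e. |z| > 1 for every root.
This is linear in z: 1 + (-1.288) z = 0  =>  z = -1/(-1.288) = 0.776398,  |z| = 0.776398.
Moduli of all roots: 0.7764.
All moduli strictly greater than 1? No.
Verdict: Not invertible.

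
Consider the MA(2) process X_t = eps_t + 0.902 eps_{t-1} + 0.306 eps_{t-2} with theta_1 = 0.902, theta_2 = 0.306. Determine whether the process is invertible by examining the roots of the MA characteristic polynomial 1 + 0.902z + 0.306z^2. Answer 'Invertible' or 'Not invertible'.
\text{Invertible}

The MA(q) characteristic polynomial is P(z) = 1 + 0.902z + 0.306z^2.
Invertibility requires all roots to lie outside the unit circle, i.e. |z| > 1 for every root.
Set 1 + (0.902) z + (0.306) z^2 = 0, i.e. a z^2 + b z + c = 0 with a = 0.306, b = 0.902, c = 1.
Discriminant D = b^2 - 4ac = (0.902)^2 - 4*(0.306)*1 = 0.813604 - (1.224) = -0.410396.
D < 0, so the roots are the complex-conjugate pair z = (-b +/- i sqrt(-D)) / (2a) = -1.4739 +/- 1.0468i.
For a conjugate pair |z|^2 = z * conj(z) = (product of roots) = c/a = 1/(0.306) = 3.267974, so |z| = sqrt(3.267974) = 1.8078 for both roots.
Moduli of all roots: 1.8078, 1.8078.
All moduli strictly greater than 1? Yes.
Verdict: Invertible.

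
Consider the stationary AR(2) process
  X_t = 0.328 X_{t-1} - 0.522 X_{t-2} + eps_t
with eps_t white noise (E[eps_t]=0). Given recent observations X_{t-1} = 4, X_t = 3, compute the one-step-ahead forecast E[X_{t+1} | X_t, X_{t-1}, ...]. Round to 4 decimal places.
E[X_{t+1} \mid \mathcal F_t] = -1.1040

For an AR(p) model X_t = c + sum_i phi_i X_{t-i} + eps_t, the
one-step-ahead conditional mean is
  E[X_{t+1} | X_t, ...] = c + sum_i phi_i X_{t+1-i}.
Substitute known values:
  E[X_{t+1} | ...] = (0.328) * (3) + (-0.522) * (4)
                   = -1.1040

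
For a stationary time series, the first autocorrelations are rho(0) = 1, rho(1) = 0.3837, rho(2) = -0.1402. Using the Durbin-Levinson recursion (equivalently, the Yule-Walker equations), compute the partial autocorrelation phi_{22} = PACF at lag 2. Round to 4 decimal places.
\phi_{22} = -0.3370

The PACF at lag k is phi_{kk}, the last component of the solution
to the Yule-Walker system G_k phi = r_k where
  (G_k)_{ij} = rho(|i - j|), (r_k)_i = rho(i), i,j = 1..k.
Equivalently, Durbin-Levinson gives phi_{kk} iteratively:
  phi_{11} = rho(1)
  phi_{kk} = [rho(k) - sum_{j=1..k-1} phi_{k-1,j} rho(k-j)]
            / [1 - sum_{j=1..k-1} phi_{k-1,j} rho(j)],
  phi_{k,j} = phi_{k-1,j} - phi_{kk} phi_{k-1,k-j},  j = 1..k-1.
Step k = 1:
  phi_11 = rho(1) = 0.3837.
Step k = 2:
  phi_22 = [rho(2) - phi_11 rho(1)] / [1 - phi_11 rho(1)] = [-0.1402 - (0.3837)(0.3837)] / [1 - (0.3837)(0.3837)]
         = -0.28742569 / 0.85277431 = -0.337.
Therefore phi_{22} = -0.3370.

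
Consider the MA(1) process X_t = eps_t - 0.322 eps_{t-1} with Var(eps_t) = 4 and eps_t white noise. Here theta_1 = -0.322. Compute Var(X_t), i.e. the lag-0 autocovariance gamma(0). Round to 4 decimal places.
\gamma(0) = 4.4147

For an MA(q) process X_t = eps_t + sum_i theta_i eps_{t-i} with
Var(eps_t) = sigma^2, the variance is
  gamma(0) = sigma^2 * (1 + sum_i theta_i^2).
  sum_i theta_i^2 = (-0.322)^2 = 0.103684.
  gamma(0) = 4 * (1 + 0.103684) = 4 * 1.103684 = 4.414736, which rounds to 4.4147.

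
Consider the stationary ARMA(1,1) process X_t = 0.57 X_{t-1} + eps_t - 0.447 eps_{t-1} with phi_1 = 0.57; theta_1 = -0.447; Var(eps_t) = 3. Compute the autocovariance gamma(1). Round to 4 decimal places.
\gamma(1) = 0.4073

Multiply the model equation by X_{t-k} and take expectations. With theta_0 = psi_0 = 1 and psi_j the MA(infinity) weights, this gives
  gamma(k) - sum_i phi_i gamma(k-i) = c_k,
  c_k = sigma^2 * sum_{j=k..q} theta_j psi_{j-k}   (c_k = 0 for k > q),
using gamma(-m) = gamma(m).
psi-weights needed (psi_j = theta_j + sum_i phi_i psi_{j-i}):
  psi_1 = theta_1 + phi_1 = -0.447 + (0.57) = 0.123
Right-hand sides:
  c_0 = sigma^2 (1 + theta_1 psi_1) = 3 * (1 + (-0.447)(0.123)) = 3 * 0.945019 = 2.835057
  c_1 = sigma^2 theta_1 = 3 * (-0.447) = -1.341
  c_2 = 0
Equations for k = 0 and k = 1 (AR order 1):
  gamma(0) = phi_1 gamma(1) + c_0
  gamma(1) = phi_1 gamma(0) + c_1
Substituting the second into the first: gamma(0) (1 - phi_1^2) = c_0 + phi_1 c_1, so
  gamma(0) = (c_0 + phi_1 c_1) / (1 - phi_1^2) = (2.835057 + (0.57)(-1.341)) / (1 - (0.57)^2) = 2.070687 / 0.6751 = 3.06723.
  gamma(1) = phi_1 gamma(0) + c_1 = (0.57)(3.06723) + (-1.341) = 0.407321.
Therefore gamma(1) = 0.4073 (to 4 decimal places).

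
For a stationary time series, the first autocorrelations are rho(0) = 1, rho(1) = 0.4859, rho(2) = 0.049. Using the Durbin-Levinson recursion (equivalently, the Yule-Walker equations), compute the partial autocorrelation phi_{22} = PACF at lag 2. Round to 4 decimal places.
\phi_{22} = -0.2449

The PACF at lag k is phi_{kk}, the last component of the solution
to the Yule-Walker system G_k phi = r_k where
  (G_k)_{ij} = rho(|i - j|), (r_k)_i = rho(i), i,j = 1..k.
Equivalently, Durbin-Levinson gives phi_{kk} iteratively:
  phi_{11} = rho(1)
  phi_{kk} = [rho(k) - sum_{j=1..k-1} phi_{k-1,j} rho(k-j)]
            / [1 - sum_{j=1..k-1} phi_{k-1,j} rho(j)],
  phi_{k,j} = phi_{k-1,j} - phi_{kk} phi_{k-1,k-j},  j = 1..k-1.
Step k = 1:
  phi_11 = rho(1) = 0.4859.
Step k = 2:
  phi_22 = [rho(2) - phi_11 rho(1)] / [1 - phi_11 rho(1)] = [0.049 - (0.4859)(0.4859)] / [1 - (0.4859)(0.4859)]
         = -0.18709881 / 0.76390119 = -0.2449.
Therefore phi_{22} = -0.2449.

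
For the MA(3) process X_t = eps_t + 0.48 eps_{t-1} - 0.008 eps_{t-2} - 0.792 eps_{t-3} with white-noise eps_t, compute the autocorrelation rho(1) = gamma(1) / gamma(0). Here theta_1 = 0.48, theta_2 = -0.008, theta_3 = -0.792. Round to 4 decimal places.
\rho(1) = 0.2597

For an MA(q) process with theta_0 = 1, the autocovariance is
  gamma(k) = sigma^2 * sum_{i=0..q-k} theta_i * theta_{i+k},
and rho(k) = gamma(k) / gamma(0). Sigma^2 cancels.
  numerator   = (1)*(0.48) + (0.48)*(-0.008) + (-0.008)*(-0.792) = 0.482496.
  denominator = (1)^2 + (0.48)^2 + (-0.008)^2 + (-0.792)^2 = 1.857728.
  rho(1) = 0.482496 / 1.857728 = 0.2597.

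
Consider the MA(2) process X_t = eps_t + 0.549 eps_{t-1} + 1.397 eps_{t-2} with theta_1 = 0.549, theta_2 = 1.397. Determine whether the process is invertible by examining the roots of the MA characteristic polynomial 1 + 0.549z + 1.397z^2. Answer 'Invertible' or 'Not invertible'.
\text{Not invertible}

The MA(q) characteristic polynomial is P(z) = 1 + 0.549z + 1.397z^2.
Invertibility requires all roots to lie outside the unit circle, i.e. |z| > 1 for every root.
Set 1 + (0.549) z + (1.397) z^2 = 0, i.e. a z^2 + b z + c = 0 with a = 1.397, b = 0.549, c = 1.
Discriminant D = b^2 - 4ac = (0.549)^2 - 4*(1.397)*1 = 0.301401 - (5.588) = -5.286599.
D < 0, so the roots are the complex-conjugate pair z = (-b +/- i sqrt(-D)) / (2a) = -0.1965 +/- 0.8229i.
For a conjugate pair |z|^2 = z * conj(z) = (product of roots) = c/a = 1/(1.397) = 0.71582, so |z| = sqrt(0.71582) = 0.8461 for both roots.
Moduli of all roots: 0.8461, 0.8461.
All moduli strictly greater than 1? No.
Verdict: Not invertible.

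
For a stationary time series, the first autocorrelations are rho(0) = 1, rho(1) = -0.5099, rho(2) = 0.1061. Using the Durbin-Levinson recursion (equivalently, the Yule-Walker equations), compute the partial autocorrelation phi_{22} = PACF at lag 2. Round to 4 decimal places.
\phi_{22} = -0.2080

The PACF at lag k is phi_{kk}, the last component of the solution
to the Yule-Walker system G_k phi = r_k where
  (G_k)_{ij} = rho(|i - j|), (r_k)_i = rho(i), i,j = 1..k.
Equivalently, Durbin-Levinson gives phi_{kk} iteratively:
  phi_{11} = rho(1)
  phi_{kk} = [rho(k) - sum_{j=1..k-1} phi_{k-1,j} rho(k-j)]
            / [1 - sum_{j=1..k-1} phi_{k-1,j} rho(j)],
  phi_{k,j} = phi_{k-1,j} - phi_{kk} phi_{k-1,k-j},  j = 1..k-1.
Step k = 1:
  phi_11 = rho(1) = -0.5099.
Step k = 2:
  phi_22 = [rho(2) - phi_11 rho(1)] / [1 - phi_11 rho(1)] = [0.1061 - (-0.5099)(-0.5099)] / [1 - (-0.5099)(-0.5099)]
         = -0.15389801 / 0.74000199 = -0.208.
Therefore phi_{22} = -0.2080.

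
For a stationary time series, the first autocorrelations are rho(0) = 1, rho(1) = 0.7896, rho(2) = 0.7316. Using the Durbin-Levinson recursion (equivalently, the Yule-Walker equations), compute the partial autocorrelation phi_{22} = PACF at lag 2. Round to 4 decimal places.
\phi_{22} = 0.2872

The PACF at lag k is phi_{kk}, the last component of the solution
to the Yule-Walker system G_k phi = r_k where
  (G_k)_{ij} = rho(|i - j|), (r_k)_i = rho(i), i,j = 1..k.
Equivalently, Durbin-Levinson gives phi_{kk} iteratively:
  phi_{11} = rho(1)
  phi_{kk} = [rho(k) - sum_{j=1..k-1} phi_{k-1,j} rho(k-j)]
            / [1 - sum_{j=1..k-1} phi_{k-1,j} rho(j)],
  phi_{k,j} = phi_{k-1,j} - phi_{kk} phi_{k-1,k-j},  j = 1..k-1.
Step k = 1:
  phi_11 = rho(1) = 0.7896.
Step k = 2:
  phi_22 = [rho(2) - phi_11 rho(1)] / [1 - phi_11 rho(1)] = [0.7316 - (0.7896)(0.7896)] / [1 - (0.7896)(0.7896)]
         = 0.10813184 / 0.37653184 = 0.2872.
Therefore phi_{22} = 0.2872.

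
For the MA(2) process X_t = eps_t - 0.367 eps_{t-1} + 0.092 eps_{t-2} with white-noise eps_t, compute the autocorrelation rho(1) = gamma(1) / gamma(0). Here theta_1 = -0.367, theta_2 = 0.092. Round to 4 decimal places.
\rho(1) = -0.3506

For an MA(q) process with theta_0 = 1, the autocovariance is
  gamma(k) = sigma^2 * sum_{i=0..q-k} theta_i * theta_{i+k},
and rho(k) = gamma(k) / gamma(0). Sigma^2 cancels.
  numerator   = (1)*(-0.367) + (-0.367)*(0.092) = -0.400764.
  denominator = (1)^2 + (-0.367)^2 + (0.092)^2 = 1.143153.
  rho(1) = -0.400764 / 1.143153 = -0.3506.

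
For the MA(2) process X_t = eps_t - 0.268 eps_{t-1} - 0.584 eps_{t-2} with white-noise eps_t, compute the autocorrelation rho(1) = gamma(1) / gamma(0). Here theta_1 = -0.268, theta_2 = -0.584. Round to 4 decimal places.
\rho(1) = -0.0789

For an MA(q) process with theta_0 = 1, the autocovariance is
  gamma(k) = sigma^2 * sum_{i=0..q-k} theta_i * theta_{i+k},
and rho(k) = gamma(k) / gamma(0). Sigma^2 cancels.
  numerator   = (1)*(-0.268) + (-0.268)*(-0.584) = -0.111488.
  denominator = (1)^2 + (-0.268)^2 + (-0.584)^2 = 1.41288.
  rho(1) = -0.111488 / 1.41288 = -0.0789.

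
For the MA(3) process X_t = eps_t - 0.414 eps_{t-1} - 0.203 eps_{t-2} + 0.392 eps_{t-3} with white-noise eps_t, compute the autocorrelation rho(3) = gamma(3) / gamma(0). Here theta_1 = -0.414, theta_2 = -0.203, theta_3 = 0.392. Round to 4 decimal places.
\rho(3) = 0.2869

For an MA(q) process with theta_0 = 1, the autocovariance is
  gamma(k) = sigma^2 * sum_{i=0..q-k} theta_i * theta_{i+k},
and rho(k) = gamma(k) / gamma(0). Sigma^2 cancels.
  numerator   = (1)*(0.392) = 0.392.
  denominator = (1)^2 + (-0.414)^2 + (-0.203)^2 + (0.392)^2 = 1.366269.
  rho(3) = 0.392 / 1.366269 = 0.2869.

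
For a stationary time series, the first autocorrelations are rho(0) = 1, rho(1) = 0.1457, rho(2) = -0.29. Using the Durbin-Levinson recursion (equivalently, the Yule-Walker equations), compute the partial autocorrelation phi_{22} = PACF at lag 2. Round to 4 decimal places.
\phi_{22} = -0.3180

The PACF at lag k is phi_{kk}, the last component of the solution
to the Yule-Walker system G_k phi = r_k where
  (G_k)_{ij} = rho(|i - j|), (r_k)_i = rho(i), i,j = 1..k.
Equivalently, Durbin-Levinson gives phi_{kk} iteratively:
  phi_{11} = rho(1)
  phi_{kk} = [rho(k) - sum_{j=1..k-1} phi_{k-1,j} rho(k-j)]
            / [1 - sum_{j=1..k-1} phi_{k-1,j} rho(j)],
  phi_{k,j} = phi_{k-1,j} - phi_{kk} phi_{k-1,k-j},  j = 1..k-1.
Step k = 1:
  phi_11 = rho(1) = 0.1457.
Step k = 2:
  phi_22 = [rho(2) - phi_11 rho(1)] / [1 - phi_11 rho(1)] = [-0.29 - (0.1457)(0.1457)] / [1 - (0.1457)(0.1457)]
         = -0.31122849 / 0.97877151 = -0.318.
Therefore phi_{22} = -0.3180.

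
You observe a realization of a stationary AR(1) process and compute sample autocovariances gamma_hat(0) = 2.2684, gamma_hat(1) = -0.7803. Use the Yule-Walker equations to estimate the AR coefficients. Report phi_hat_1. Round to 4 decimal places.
\hat\phi_{1} = -0.3440

The Yule-Walker equations for an AR(p) process read, in matrix form,
  Gamma_p phi = r_p,   with   (Gamma_p)_{ij} = gamma(|i - j|),
                       (r_p)_i = gamma(i),   i,j = 1..p.
Substitute the sample gammas (Toeplitz matrix and right-hand side of size 1):
  Gamma_p = [[2.2684]]
  r_p     = [-0.7803]
With p = 1 this is the single equation gamma(0) phi_1 = gamma(1):
  phi_hat_1 = gamma(1) / gamma(0) = -0.7803 / 2.2684 = -0.3440.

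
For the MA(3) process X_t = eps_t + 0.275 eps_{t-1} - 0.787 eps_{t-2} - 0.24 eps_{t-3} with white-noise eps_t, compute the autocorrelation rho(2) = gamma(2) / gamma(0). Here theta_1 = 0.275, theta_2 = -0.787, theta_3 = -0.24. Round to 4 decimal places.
\rho(2) = -0.4867

For an MA(q) process with theta_0 = 1, the autocovariance is
  gamma(k) = sigma^2 * sum_{i=0..q-k} theta_i * theta_{i+k},
and rho(k) = gamma(k) / gamma(0). Sigma^2 cancels.
  numerator   = (1)*(-0.787) + (0.275)*(-0.24) = -0.853.
  denominator = (1)^2 + (0.275)^2 + (-0.787)^2 + (-0.24)^2 = 1.752594.
  rho(2) = -0.853 / 1.752594 = -0.4867.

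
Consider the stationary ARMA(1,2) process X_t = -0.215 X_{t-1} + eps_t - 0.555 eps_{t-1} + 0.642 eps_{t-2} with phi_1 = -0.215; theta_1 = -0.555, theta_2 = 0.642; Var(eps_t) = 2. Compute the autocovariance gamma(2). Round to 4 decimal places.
\gamma(2) = 1.9457

Multiply the model equation by X_{t-k} and take expectations. With theta_0 = psi_0 = 1 and psi_j the MA(infinity) weights, this gives
  gamma(k) - sum_i phi_i gamma(k-i) = c_k,
  c_k = sigma^2 * sum_{j=k..q} theta_j psi_{j-k}   (c_k = 0 for k > q),
using gamma(-m) = gamma(m).
psi-weights needed (psi_j = theta_j + sum_i phi_i psi_{j-i}):
  psi_1 = theta_1 + phi_1 = -0.555 + (-0.215) = -0.77
  psi_2 = theta_2 + phi_1 psi_1 = 0.642 + (-0.215)(-0.77) = 0.80755
Right-hand sides:
  c_0 = sigma^2 (1 + theta_1 psi_1 + theta_2 psi_2) = 2 * (1 + (-0.555)(-0.77) + (0.642)(0.80755)) = 2 * 1.945797 = 3.891594
  c_1 = sigma^2 (theta_1 + theta_2 psi_1) = 2 * (-0.555 + (0.642)(-0.77)) = -2.09868
  c_2 = sigma^2 theta_2 = 2 * (0.642) = 1.284
Equations for k = 0 and k = 1 (AR order 1):
  gamma(0) = phi_1 gamma(1) + c_0
  gamma(1) = phi_1 gamma(0) + c_1
Substituting the second into the first: gamma(0) (1 - phi_1^2) = c_0 + phi_1 c_1, so
  gamma(0) = (c_0 + phi_1 c_1) / (1 - phi_1^2) = (3.891594 + (-0.215)(-2.09868)) / (1 - (-0.215)^2) = 4.34281 / 0.953775 = 4.553286.
  gamma(1) = phi_1 gamma(0) + c_1 = (-0.215)(4.553286) + (-2.09868) = -3.077637.
For k = 2: gamma(2) = phi_1 gamma(1) + c_2
  = (-0.215)(-3.077637) + (1.284) = 1.945692.
Therefore gamma(2) = 1.9457 (to 4 decimal places).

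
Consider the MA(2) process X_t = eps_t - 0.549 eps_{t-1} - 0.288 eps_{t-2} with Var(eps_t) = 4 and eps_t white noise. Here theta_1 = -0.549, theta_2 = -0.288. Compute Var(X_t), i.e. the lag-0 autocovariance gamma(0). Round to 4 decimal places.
\gamma(0) = 5.5374

For an MA(q) process X_t = eps_t + sum_i theta_i eps_{t-i} with
Var(eps_t) = sigma^2, the variance is
  gamma(0) = sigma^2 * (1 + sum_i theta_i^2).
  sum_i theta_i^2 = (-0.549)^2 + (-0.288)^2 = 0.301401 + 0.082944 = 0.384345.
  gamma(0) = 4 * (1 + 0.384345) = 4 * 1.384345 = 5.53738, which rounds to 5.5374.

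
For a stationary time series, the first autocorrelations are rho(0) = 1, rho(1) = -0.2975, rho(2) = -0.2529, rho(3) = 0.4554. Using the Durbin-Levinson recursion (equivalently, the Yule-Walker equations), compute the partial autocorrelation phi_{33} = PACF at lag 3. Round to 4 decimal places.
\phi_{33} = 0.3070

The PACF at lag k is phi_{kk}, the last component of the solution
to the Yule-Walker system G_k phi = r_k where
  (G_k)_{ij} = rho(|i - j|), (r_k)_i = rho(i), i,j = 1..k.
Equivalently, Durbin-Levinson gives phi_{kk} iteratively:
  phi_{11} = rho(1)
  phi_{kk} = [rho(k) - sum_{j=1..k-1} phi_{k-1,j} rho(k-j)]
            / [1 - sum_{j=1..k-1} phi_{k-1,j} rho(j)],
  phi_{k,j} = phi_{k-1,j} - phi_{kk} phi_{k-1,k-j},  j = 1..k-1.
Step k = 1:
  phi_11 = rho(1) = -0.2975.
Step k = 2:
  phi_22 = [rho(2) - phi_11 rho(1)] / [1 - phi_11 rho(1)] = [-0.2529 - (-0.2975)(-0.2975)] / [1 - (-0.2975)(-0.2975)]
         = -0.34140625 / 0.91149375 = -0.374557.
  Update: phi_21 = phi_11 - phi_22 phi_11 = -0.2975 - (-0.374557)(-0.2975) = -0.408931.
Step k = 3:
  phi_33 = [rho(3) - phi_21 rho(2) - phi_22 rho(1)] / [1 - phi_21 rho(1) - phi_22 rho(2)]
    numerator   = 0.4554 - (-0.408931)(-0.2529) - (-0.374557)(-0.2975) = 0.24055076
    denominator = 1 - (-0.408931)(-0.2975) - (-0.374557)(-0.2529) = 0.78361769
  phi_33 = 0.24055076 / 0.78361769 = 0.307.
Therefore phi_{33} = 0.3070.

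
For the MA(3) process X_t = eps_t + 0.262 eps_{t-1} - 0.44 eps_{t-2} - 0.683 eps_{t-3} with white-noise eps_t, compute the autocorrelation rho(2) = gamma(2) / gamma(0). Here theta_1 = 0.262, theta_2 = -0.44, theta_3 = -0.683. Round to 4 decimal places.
\rho(2) = -0.3580

For an MA(q) process with theta_0 = 1, the autocovariance is
  gamma(k) = sigma^2 * sum_{i=0..q-k} theta_i * theta_{i+k},
and rho(k) = gamma(k) / gamma(0). Sigma^2 cancels.
  numerator   = (1)*(-0.44) + (0.262)*(-0.683) = -0.618946.
  denominator = (1)^2 + (0.262)^2 + (-0.44)^2 + (-0.683)^2 = 1.728733.
  rho(2) = -0.618946 / 1.728733 = -0.3580.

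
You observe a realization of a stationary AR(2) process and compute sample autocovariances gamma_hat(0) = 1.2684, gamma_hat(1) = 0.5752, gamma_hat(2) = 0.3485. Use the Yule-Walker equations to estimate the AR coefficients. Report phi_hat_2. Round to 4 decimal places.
\hat\phi_{2} = 0.0870

The Yule-Walker equations for an AR(p) process read, in matrix form,
  Gamma_p phi = r_p,   with   (Gamma_p)_{ij} = gamma(|i - j|),
                       (r_p)_i = gamma(i),   i,j = 1..p.
Substitute the sample gammas (Toeplitz matrix and right-hand side of size 2):
  Gamma_p = [[1.2684, 0.5752], [0.5752, 1.2684]]
  r_p     = [0.5752, 0.3485]
Written out:
  1.2684 phi_1 + 0.5752 phi_2 = 0.5752
  0.5752 phi_1 + 1.2684 phi_2 = 0.3485
Solve by Cramer's rule:
  det = gamma(0)^2 - gamma(1)^2 = (1.2684)^2 - (0.5752)^2 = 1.60883856 - 0.33085504 = 1.27798352
  phi_hat_1 = [gamma(1) gamma(0) - gamma(1) gamma(2)] / det = [(0.5752)(1.2684) - (0.5752)(0.3485)] / 1.27798352 = 0.52912648 / 1.27798352 = 0.414
  phi_hat_2 = [gamma(0) gamma(2) - gamma(1)^2] / det = [(1.2684)(0.3485) - (0.5752)^2] / 1.27798352 = 0.11118236 / 1.27798352 = 0.087
So phi_hat = [0.4140, 0.0870].
Therefore phi_hat_2 = 0.0870.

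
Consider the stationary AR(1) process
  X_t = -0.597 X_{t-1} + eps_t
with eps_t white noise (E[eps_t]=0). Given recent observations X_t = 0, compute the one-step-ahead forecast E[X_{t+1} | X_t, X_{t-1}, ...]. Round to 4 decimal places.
E[X_{t+1} \mid \mathcal F_t] = 0.0000

For an AR(p) model X_t = c + sum_i phi_i X_{t-i} + eps_t, the
one-step-ahead conditional mean is
  E[X_{t+1} | X_t, ...] = c + sum_i phi_i X_{t+1-i}.
Substitute known values:
  E[X_{t+1} | ...] = (-0.597) * (0)
                   = 0.0000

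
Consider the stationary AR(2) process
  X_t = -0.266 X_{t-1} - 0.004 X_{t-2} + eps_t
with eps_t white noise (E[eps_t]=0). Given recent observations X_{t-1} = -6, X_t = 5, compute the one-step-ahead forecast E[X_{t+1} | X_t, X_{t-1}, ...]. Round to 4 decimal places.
E[X_{t+1} \mid \mathcal F_t] = -1.3060

For an AR(p) model X_t = c + sum_i phi_i X_{t-i} + eps_t, the
one-step-ahead conditional mean is
  E[X_{t+1} | X_t, ...] = c + sum_i phi_i X_{t+1-i}.
Substitute known values:
  E[X_{t+1} | ...] = (-0.266) * (5) + (-0.004) * (-6)
                   = -1.3060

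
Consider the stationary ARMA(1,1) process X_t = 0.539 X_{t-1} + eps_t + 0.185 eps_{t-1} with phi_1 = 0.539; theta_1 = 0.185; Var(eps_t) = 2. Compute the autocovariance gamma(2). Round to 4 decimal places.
\gamma(2) = 1.2098

Multiply the model equation by X_{t-k} and take expectations. With theta_0 = psi_0 = 1 and psi_j the MA(infinity) weights, this gives
  gamma(k) - sum_i phi_i gamma(k-i) = c_k,
  c_k = sigma^2 * sum_{j=k..q} theta_j psi_{j-k}   (c_k = 0 for k > q),
using gamma(-m) = gamma(m).
psi-weights needed (psi_j = theta_j + sum_i phi_i psi_{j-i}):
  psi_1 = theta_1 + phi_1 = 0.185 + (0.539) = 0.724
Right-hand sides:
  c_0 = sigma^2 (1 + theta_1 psi_1) = 2 * (1 + (0.185)(0.724)) = 2 * 1.13394 = 2.26788
  c_1 = sigma^2 theta_1 = 2 * (0.185) = 0.37
  c_2 = 0
Equations for k = 0 and k = 1 (AR order 1):
  gamma(0) = phi_1 gamma(1) + c_0
  gamma(1) = phi_1 gamma(0) + c_1
Substituting the second into the first: gamma(0) (1 - phi_1^2) = c_0 + phi_1 c_1, so
  gamma(0) = (c_0 + phi_1 c_1) / (1 - phi_1^2) = (2.26788 + (0.539)(0.37)) / (1 - (0.539)^2) = 2.46731 / 0.709479 = 3.477636.
  gamma(1) = phi_1 gamma(0) + c_1 = (0.539)(3.477636) + (0.37) = 2.244446.
For k = 2 (> q): gamma(2) = phi_1 gamma(1) = (0.539)(2.244446) = 1.209756.
Therefore gamma(2) = 1.2098 (to 4 decimal places).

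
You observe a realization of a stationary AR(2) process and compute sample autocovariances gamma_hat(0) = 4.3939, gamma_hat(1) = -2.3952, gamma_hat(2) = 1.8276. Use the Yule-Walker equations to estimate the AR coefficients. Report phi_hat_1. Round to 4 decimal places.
\hat\phi_{1} = -0.4530

The Yule-Walker equations for an AR(p) process read, in matrix form,
  Gamma_p phi = r_p,   with   (Gamma_p)_{ij} = gamma(|i - j|),
                       (r_p)_i = gamma(i),   i,j = 1..p.
Substitute the sample gammas (Toeplitz matrix and right-hand side of size 2):
  Gamma_p = [[4.3939, -2.3952], [-2.3952, 4.3939]]
  r_p     = [-2.3952, 1.8276]
Written out:
  4.3939 phi_1 - 2.3952 phi_2 = -2.3952
  -2.3952 phi_1 + 4.3939 phi_2 = 1.8276
Solve by Cramer's rule:
  det = gamma(0)^2 - gamma(1)^2 = (4.3939)^2 - (-2.3952)^2 = 19.30635721 - 5.73698304 = 13.56937417
  phi_hat_1 = [gamma(1) gamma(0) - gamma(1) gamma(2)] / det = [(-2.3952)(4.3939) - (-2.3952)(1.8276)] / 13.56937417 = -6.14680176 / 13.56937417 = -0.453
  phi_hat_2 = [gamma(0) gamma(2) - gamma(1)^2] / det = [(4.3939)(1.8276) - (-2.3952)^2] / 13.56937417 = 2.2933086 / 13.56937417 = 0.169
So phi_hat = [-0.4530, 0.1690].
Therefore phi_hat_1 = -0.4530.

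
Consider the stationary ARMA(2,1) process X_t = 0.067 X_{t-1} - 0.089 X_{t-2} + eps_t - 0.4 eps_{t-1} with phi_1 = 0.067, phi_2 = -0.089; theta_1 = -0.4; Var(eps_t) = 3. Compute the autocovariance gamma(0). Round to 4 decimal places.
\gamma(0) = 3.3717

Multiply the model equation by X_{t-k} and take expectations. With theta_0 = psi_0 = 1 and psi_j the MA(infinity) weights, this gives
  gamma(k) - sum_i phi_i gamma(k-i) = c_k,
  c_k = sigma^2 * sum_{j=k..q} theta_j psi_{j-k}   (c_k = 0 for k > q),
using gamma(-m) = gamma(m).
psi-weights needed (psi_j = theta_j + sum_i phi_i psi_{j-i}):
  psi_1 = theta_1 + phi_1 = -0.4 + (0.067) = -0.333
Right-hand sides:
  c_0 = sigma^2 (1 + theta_1 psi_1) = 3 * (1 + (-0.4)(-0.333)) = 3 * 1.1332 = 3.3996
  c_1 = sigma^2 theta_1 = 3 * (-0.4) = -1.2
  c_2 = 0
Equations for k = 0, 1, 2 (AR order 2, c_2 = 0):
  (E0) gamma(0) = phi_1 gamma(1) + phi_2 gamma(2) + c_0
  (E1) gamma(1) = phi_1 gamma(0) + phi_2 gamma(1) + c_1
  (E2) gamma(2) = phi_1 gamma(1) + phi_2 gamma(0)
From (E1): gamma(1) = A gamma(0) + B with
  A = phi_1 / (1 - phi_2) = 0.067 / 1.089 = 0.061524,   B = c_1 / (1 - phi_2) = -1.2 / 1.089 = -1.101928.
Insert (E2) into (E0): gamma(0) (1 - phi_2^2) = phi_1 (1 + phi_2) gamma(1) + c_0.
  phi_1 (1 + phi_2) = (0.067)(0.911) = 0.061037,   1 - phi_2^2 = 0.992079.
Replace gamma(1) by A gamma(0) + B and collect gamma(0):
  gamma(0) [0.992079 - (0.061037)(0.061524)] = (0.061037)(-1.101928) + 3.3996
  gamma(0) * 0.988324 = 3.332342
  gamma(0) = 3.332342 / 0.988324 = 3.371711.
Therefore gamma(0) = 3.3717 (to 4 decimal places).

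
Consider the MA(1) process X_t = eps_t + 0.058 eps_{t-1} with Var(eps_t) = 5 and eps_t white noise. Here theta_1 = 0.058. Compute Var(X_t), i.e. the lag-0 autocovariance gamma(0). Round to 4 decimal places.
\gamma(0) = 5.0168

For an MA(q) process X_t = eps_t + sum_i theta_i eps_{t-i} with
Var(eps_t) = sigma^2, the variance is
  gamma(0) = sigma^2 * (1 + sum_i theta_i^2).
  sum_i theta_i^2 = (0.058)^2 = 0.003364.
  gamma(0) = 5 * (1 + 0.003364) = 5 * 1.003364 = 5.01682, which rounds to 5.0168.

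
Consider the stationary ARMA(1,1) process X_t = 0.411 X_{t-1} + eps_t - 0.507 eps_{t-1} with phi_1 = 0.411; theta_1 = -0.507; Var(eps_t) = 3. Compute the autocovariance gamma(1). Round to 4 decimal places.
\gamma(1) = -0.2743

Multiply the model equation by X_{t-k} and take expectations. With theta_0 = psi_0 = 1 and psi_j the MA(infinity) weights, this gives
  gamma(k) - sum_i phi_i gamma(k-i) = c_k,
  c_k = sigma^2 * sum_{j=k..q} theta_j psi_{j-k}   (c_k = 0 for k > q),
using gamma(-m) = gamma(m).
psi-weights needed (psi_j = theta_j + sum_i phi_i psi_{j-i}):
  psi_1 = theta_1 + phi_1 = -0.507 + (0.411) = -0.096
Right-hand sides:
  c_0 = sigma^2 (1 + theta_1 psi_1) = 3 * (1 + (-0.507)(-0.096)) = 3 * 1.048672 = 3.146016
  c_1 = sigma^2 theta_1 = 3 * (-0.507) = -1.521
  c_2 = 0
Equations for k = 0 and k = 1 (AR order 1):
  gamma(0) = phi_1 gamma(1) + c_0
  gamma(1) = phi_1 gamma(0) + c_1
Substituting the second into the first: gamma(0) (1 - phi_1^2) = c_0 + phi_1 c_1, so
  gamma(0) = (c_0 + phi_1 c_1) / (1 - phi_1^2) = (3.146016 + (0.411)(-1.521)) / (1 - (0.411)^2) = 2.520885 / 0.831079 = 3.033268.
  gamma(1) = phi_1 gamma(0) + c_1 = (0.411)(3.033268) + (-1.521) = -0.274327.
Therefore gamma(1) = -0.2743 (to 4 decimal places).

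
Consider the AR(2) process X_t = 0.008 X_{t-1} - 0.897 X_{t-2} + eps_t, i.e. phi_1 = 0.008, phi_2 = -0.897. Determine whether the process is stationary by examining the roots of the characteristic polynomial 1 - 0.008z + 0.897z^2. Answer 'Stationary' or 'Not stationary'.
\text{Stationary}

The AR(p) characteristic polynomial is P(z) = 1 - 0.008z + 0.897z^2.
Stationarity requires all roots to lie outside the unit circle, i.e. |z| > 1 for every root.
Set 1 + (-0.008) z + (0.897) z^2 = 0, i.e. a z^2 + b z + c = 0 with a = 0.897, b = -0.008, c = 1.
Discriminant D = b^2 - 4ac = (-0.008)^2 - 4*(0.897)*1 = 0.000064 - (3.588) = -3.587936.
D < 0, so the roots are the complex-conjugate pair z = (-b +/- i sqrt(-D)) / (2a) = 0.0045 +/- 1.0558i.
For a conjugate pair |z|^2 = z * conj(z) = (product of roots) = c/a = 1/(0.897) = 1.114827, so |z| = sqrt(1.114827) = 1.0559 for both roots.
Moduli of all roots: 1.0559, 1.0559.
All moduli strictly greater than 1? Yes.
Verdict: Stationary.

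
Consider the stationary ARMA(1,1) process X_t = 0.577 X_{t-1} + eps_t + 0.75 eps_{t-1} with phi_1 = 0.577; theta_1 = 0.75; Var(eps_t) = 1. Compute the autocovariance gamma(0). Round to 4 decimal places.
\gamma(0) = 3.6398

Multiply the model equation by X_{t-k} and take expectations. With theta_0 = psi_0 = 1 and psi_j the MA(infinity) weights, this gives
  gamma(k) - sum_i phi_i gamma(k-i) = c_k,
  c_k = sigma^2 * sum_{j=k..q} theta_j psi_{j-k}   (c_k = 0 for k > q),
using gamma(-m) = gamma(m).
psi-weights needed (psi_j = theta_j + sum_i phi_i psi_{j-i}):
  psi_1 = theta_1 + phi_1 = 0.75 + (0.577) = 1.327
Right-hand sides:
  c_0 = sigma^2 (1 + theta_1 psi_1) = 1 * (1 + (0.75)(1.327)) = 1 * 1.99525 = 1.99525
  c_1 = sigma^2 theta_1 = 1 * (0.75) = 0.75
  c_2 = 0
Equations for k = 0 and k = 1 (AR order 1):
  gamma(0) = phi_1 gamma(1) + c_0
  gamma(1) = phi_1 gamma(0) + c_1
Substituting the second into the first: gamma(0) (1 - phi_1^2) = c_0 + phi_1 c_1, so
  gamma(0) = (c_0 + phi_1 c_1) / (1 - phi_1^2) = (1.99525 + (0.577)(0.75)) / (1 - (0.577)^2) = 2.428 / 0.667071 = 3.639792.
Therefore gamma(0) = 3.6398 (to 4 decimal places).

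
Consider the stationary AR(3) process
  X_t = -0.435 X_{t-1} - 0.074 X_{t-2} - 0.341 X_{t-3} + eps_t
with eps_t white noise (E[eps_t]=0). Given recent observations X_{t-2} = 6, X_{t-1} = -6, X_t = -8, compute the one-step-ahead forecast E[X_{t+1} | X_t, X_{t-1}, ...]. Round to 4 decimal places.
E[X_{t+1} \mid \mathcal F_t] = 1.8780

For an AR(p) model X_t = c + sum_i phi_i X_{t-i} + eps_t, the
one-step-ahead conditional mean is
  E[X_{t+1} | X_t, ...] = c + sum_i phi_i X_{t+1-i}.
Substitute known values:
  E[X_{t+1} | ...] = (-0.435) * (-8) + (-0.074) * (-6) + (-0.341) * (6)
                   = 1.8780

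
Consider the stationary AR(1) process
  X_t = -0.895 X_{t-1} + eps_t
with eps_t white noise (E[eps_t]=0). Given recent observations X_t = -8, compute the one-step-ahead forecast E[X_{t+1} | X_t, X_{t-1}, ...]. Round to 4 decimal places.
E[X_{t+1} \mid \mathcal F_t] = 7.1600

For an AR(p) model X_t = c + sum_i phi_i X_{t-i} + eps_t, the
one-step-ahead conditional mean is
  E[X_{t+1} | X_t, ...] = c + sum_i phi_i X_{t+1-i}.
Substitute known values:
  E[X_{t+1} | ...] = (-0.895) * (-8)
                   = 7.1600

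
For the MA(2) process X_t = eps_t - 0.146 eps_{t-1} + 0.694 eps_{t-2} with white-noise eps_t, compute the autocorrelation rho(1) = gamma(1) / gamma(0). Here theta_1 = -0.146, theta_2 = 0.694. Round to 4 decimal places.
\rho(1) = -0.1646

For an MA(q) process with theta_0 = 1, the autocovariance is
  gamma(k) = sigma^2 * sum_{i=0..q-k} theta_i * theta_{i+k},
and rho(k) = gamma(k) / gamma(0). Sigma^2 cancels.
  numerator   = (1)*(-0.146) + (-0.146)*(0.694) = -0.247324.
  denominator = (1)^2 + (-0.146)^2 + (0.694)^2 = 1.502952.
  rho(1) = -0.247324 / 1.502952 = -0.1646.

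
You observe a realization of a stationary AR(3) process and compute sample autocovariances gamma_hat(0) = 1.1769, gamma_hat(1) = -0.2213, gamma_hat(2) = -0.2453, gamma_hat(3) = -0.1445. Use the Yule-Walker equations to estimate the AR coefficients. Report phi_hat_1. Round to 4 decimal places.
\hat\phi_{1} = -0.2970

The Yule-Walker equations for an AR(p) process read, in matrix form,
  Gamma_p phi = r_p,   with   (Gamma_p)_{ij} = gamma(|i - j|),
                       (r_p)_i = gamma(i),   i,j = 1..p.
Substitute the sample gammas (Toeplitz matrix and right-hand side of size 3):
  Gamma_p = [[1.1769, -0.2213, -0.2453], [-0.2213, 1.1769, -0.2213], [-0.2453, -0.2213, 1.1769]]
  r_p     = [-0.2213, -0.2453, -0.1445]
Written out (R1..R3):
  (R1) 1.1769 phi_1 - 0.2213 phi_2 - 0.2453 phi_3 = -0.2213
  (R2) -0.2213 phi_1 + 1.1769 phi_2 - 0.2213 phi_3 = -0.2453
  (R3) -0.2453 phi_1 - 0.2213 phi_2 + 1.1769 phi_3 = -0.1445
Gaussian elimination:
  R2 <- R2 - (-0.2213/1.1769) R1 = R2 - (-0.188036) R1:  1.135288 phi_2 - 0.267425 phi_3 = -0.286912
  R3 <- R3 - (-0.2453/1.1769) R1 = R3 - (-0.208429) R1:  -0.267425 phi_2 + 1.125772 phi_3 = -0.190625
  R3 <- R3 - (-0.267425/1.135288) R2 = R3 - (-0.235557) R2:  1.062778 phi_3 = -0.25821
Back-substitution:
  phi_hat_3 = -0.25821 / 1.062778 = -0.242957
  phi_hat_2 = (-0.286912 - (-0.267425)(-0.242957)) / 1.135288 = -0.309953
  phi_hat_1 = (-0.2213 - (-0.2213)(-0.309953) - (-0.2453)(-0.242957)) / 1.1769 = -0.296958
So phi_hat = [-0.2970, -0.3100, -0.2430].
Therefore phi_hat_1 = -0.2970.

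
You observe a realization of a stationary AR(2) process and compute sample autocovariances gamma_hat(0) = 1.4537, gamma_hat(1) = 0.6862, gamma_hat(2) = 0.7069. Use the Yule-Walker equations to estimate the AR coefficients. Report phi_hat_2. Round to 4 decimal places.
\hat\phi_{2} = 0.3390

The Yule-Walker equations for an AR(p) process read, in matrix form,
  Gamma_p phi = r_p,   with   (Gamma_p)_{ij} = gamma(|i - j|),
                       (r_p)_i = gamma(i),   i,j = 1..p.
Substitute the sample gammas (Toeplitz matrix and right-hand side of size 2):
  Gamma_p = [[1.4537, 0.6862], [0.6862, 1.4537]]
  r_p     = [0.6862, 0.7069]
Written out:
  1.4537 phi_1 + 0.6862 phi_2 = 0.6862
  0.6862 phi_1 + 1.4537 phi_2 = 0.7069
Solve by Cramer's rule:
  det = gamma(0)^2 - gamma(1)^2 = (1.4537)^2 - (0.6862)^2 = 2.11324369 - 0.47087044 = 1.64237325
  phi_hat_1 = [gamma(1) gamma(0) - gamma(1) gamma(2)] / det = [(0.6862)(1.4537) - (0.6862)(0.7069)] / 1.64237325 = 0.51245416 / 1.64237325 = 0.312
  phi_hat_2 = [gamma(0) gamma(2) - gamma(1)^2] / det = [(1.4537)(0.7069) - (0.6862)^2] / 1.64237325 = 0.55675009 / 1.64237325 = 0.339
So phi_hat = [0.3120, 0.3390].
Therefore phi_hat_2 = 0.3390.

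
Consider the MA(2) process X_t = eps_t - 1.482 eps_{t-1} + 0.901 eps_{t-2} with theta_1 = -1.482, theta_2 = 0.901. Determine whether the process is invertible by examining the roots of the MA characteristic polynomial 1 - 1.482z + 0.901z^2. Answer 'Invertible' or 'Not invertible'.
\text{Invertible}

The MA(q) characteristic polynomial is P(z) = 1 - 1.482z + 0.901z^2.
Invertibility requires all roots to lie outside the unit circle, i.e. |z| > 1 for every root.
Set 1 + (-1.482) z + (0.901) z^2 = 0, i.e. a z^2 + b z + c = 0 with a = 0.901, b = -1.482, c = 1.
Discriminant D = b^2 - 4ac = (-1.482)^2 - 4*(0.901)*1 = 2.196324 - (3.604) = -1.407676.
D < 0, so the roots are the complex-conjugate pair z = (-b +/- i sqrt(-D)) / (2a) = 0.8224 +/- 0.6584i.
For a conjugate pair |z|^2 = z * conj(z) = (product of roots) = c/a = 1/(0.901) = 1.109878, so |z| = sqrt(1.109878) = 1.0535 for both roots.
Moduli of all roots: 1.0535, 1.0535.
All moduli strictly greater than 1? Yes.
Verdict: Invertible.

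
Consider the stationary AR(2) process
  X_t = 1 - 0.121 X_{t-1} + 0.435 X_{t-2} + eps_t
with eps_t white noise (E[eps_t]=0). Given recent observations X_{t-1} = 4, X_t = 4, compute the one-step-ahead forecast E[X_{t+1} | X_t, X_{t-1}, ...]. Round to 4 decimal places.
E[X_{t+1} \mid \mathcal F_t] = 2.2560

For an AR(p) model X_t = c + sum_i phi_i X_{t-i} + eps_t, the
one-step-ahead conditional mean is
  E[X_{t+1} | X_t, ...] = c + sum_i phi_i X_{t+1-i}.
Substitute known values:
  E[X_{t+1} | ...] = 1 + (-0.121) * (4) + (0.435) * (4)
                   = 2.2560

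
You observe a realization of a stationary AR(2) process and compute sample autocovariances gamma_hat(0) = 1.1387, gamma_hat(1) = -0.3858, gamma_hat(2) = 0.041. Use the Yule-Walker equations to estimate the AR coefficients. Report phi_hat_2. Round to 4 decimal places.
\hat\phi_{2} = -0.0890

The Yule-Walker equations for an AR(p) process read, in matrix form,
  Gamma_p phi = r_p,   with   (Gamma_p)_{ij} = gamma(|i - j|),
                       (r_p)_i = gamma(i),   i,j = 1..p.
Substitute the sample gammas (Toeplitz matrix and right-hand side of size 2):
  Gamma_p = [[1.1387, -0.3858], [-0.3858, 1.1387]]
  r_p     = [-0.3858, 0.041]
Written out:
  1.1387 phi_1 - 0.3858 phi_2 = -0.3858
  -0.3858 phi_1 + 1.1387 phi_2 = 0.041
Solve by Cramer's rule:
  det = gamma(0)^2 - gamma(1)^2 = (1.1387)^2 - (-0.3858)^2 = 1.29663769 - 0.14884164 = 1.14779605
  phi_hat_1 = [gamma(1) gamma(0) - gamma(1) gamma(2)] / det = [(-0.3858)(1.1387) - (-0.3858)(0.041)] / 1.14779605 = -0.42349266 / 1.14779605 = -0.369
  phi_hat_2 = [gamma(0) gamma(2) - gamma(1)^2] / det = [(1.1387)(0.041) - (-0.3858)^2] / 1.14779605 = -0.10215494 / 1.14779605 = -0.089
So phi_hat = [-0.3690, -0.0890].
Therefore phi_hat_2 = -0.0890.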